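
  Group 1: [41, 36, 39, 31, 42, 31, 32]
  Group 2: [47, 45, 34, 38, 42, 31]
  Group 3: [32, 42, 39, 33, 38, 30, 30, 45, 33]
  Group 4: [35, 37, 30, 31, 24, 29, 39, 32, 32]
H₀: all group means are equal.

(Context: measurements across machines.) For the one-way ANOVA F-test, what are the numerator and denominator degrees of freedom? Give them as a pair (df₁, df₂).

k = 4 groups, N = 31 total
df = (k−1, N−k) = (4−1, 31−4) = (3, 27)

degrees of freedom = [3, 27]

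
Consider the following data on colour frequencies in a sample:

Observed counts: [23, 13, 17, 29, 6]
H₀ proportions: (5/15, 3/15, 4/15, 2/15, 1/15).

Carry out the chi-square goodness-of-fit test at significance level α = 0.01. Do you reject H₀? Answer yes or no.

n = 88; E_i = n·p_i = [29.33, 17.60, 23.47, 11.73, 5.87]
χ² = (23−29.33)²/29.33 + (13−17.60)²/17.60 + (17−23.47)²/23.47 + (29−11.73)²/11.73 + (6−5.87)²/5.87 = 29.7642
df = 4
p-value (upper-tail) = 0.00001
At α=0.01: p < α → reject H₀

reject H₀: yes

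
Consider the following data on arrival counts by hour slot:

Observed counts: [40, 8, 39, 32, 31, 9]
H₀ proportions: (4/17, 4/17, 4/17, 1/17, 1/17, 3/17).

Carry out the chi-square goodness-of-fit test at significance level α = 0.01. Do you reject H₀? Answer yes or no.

reject H₀: yes

n = 159; E_i = n·p_i = [37.41, 37.41, 37.41, 9.35, 9.35, 28.06]
χ² = (40−37.41)²/37.41 + (8−37.41)²/37.41 + (39−37.41)²/37.41 + (32−9.35)²/9.35 + (31−9.35)²/9.35 + (9−28.06)²/28.06 = 141.2531
df = 5
p-value (upper-tail) = 0.00000
At α=0.01: p < α → reject H₀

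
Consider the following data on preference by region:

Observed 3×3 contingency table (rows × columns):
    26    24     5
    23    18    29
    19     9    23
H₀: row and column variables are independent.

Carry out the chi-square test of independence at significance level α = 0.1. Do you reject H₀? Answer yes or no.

reject H₀: yes

Row totals [55, 70, 51], col totals [68, 51, 57], n=176
χ² = (26−21.25)²/21.25 + (24−15.94)²/15.94 + (5−17.81)²/17.81 + (23−27.05)²/27.05 + (18−20.28)²/20.28 + (29−22.67)²/22.67 + (19−19.70)²/19.70 + (9−14.78)²/14.78 + (23−16.52)²/16.52 = 21.8151
df = 4
p-value (upper-tail) = 0.00022
At α=0.1: p < α → reject H₀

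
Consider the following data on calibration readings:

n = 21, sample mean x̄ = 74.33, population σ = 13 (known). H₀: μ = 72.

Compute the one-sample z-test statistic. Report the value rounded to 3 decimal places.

SE = σ/√n = 13/√21 = 2.8368
z = (x̄−μ₀)/SE = (74.33−72)/2.8368 = 0.8213

test statistic = 0.821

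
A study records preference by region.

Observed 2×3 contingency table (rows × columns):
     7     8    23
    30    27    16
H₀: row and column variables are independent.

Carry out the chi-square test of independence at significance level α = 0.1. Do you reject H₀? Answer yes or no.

reject H₀: yes

Row totals [38, 73], col totals [37, 35, 39], n=111
χ² = (7−12.67)²/12.67 + (8−11.98)²/11.98 + (23−13.35)²/13.35 + (30−24.33)²/24.33 + (27−23.02)²/23.02 + (16−25.65)²/25.65 = 16.4694
df = 2
p-value (upper-tail) = 0.00027
At α=0.1: p < α → reject H₀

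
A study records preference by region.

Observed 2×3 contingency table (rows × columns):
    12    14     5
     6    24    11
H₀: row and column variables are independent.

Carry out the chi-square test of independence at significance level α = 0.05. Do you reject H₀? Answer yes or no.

reject H₀: no

Row totals [31, 41], col totals [18, 38, 16], n=72
χ² = (12−7.75)²/7.75 + (14−16.36)²/16.36 + (5−6.89)²/6.89 + (6−10.25)²/10.25 + (24−21.64)²/21.64 + (11−9.11)²/9.11 = 5.6007
df = 2
p-value (upper-tail) = 0.06079
At α=0.05: p ≥ α → fail to reject H₀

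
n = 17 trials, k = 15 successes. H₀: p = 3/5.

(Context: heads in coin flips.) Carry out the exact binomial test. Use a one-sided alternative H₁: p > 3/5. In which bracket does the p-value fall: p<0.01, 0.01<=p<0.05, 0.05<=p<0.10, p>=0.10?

p-value bracket: 0.01<=p<0.05

Exact binomial: n=17, k=15, p₀=3/5=0.6000
P(X≥15) from Σ C(n,i)·p₀^i·(1−p₀)^(n−i)
p-value (one-sided, H₁ greater) = 0.01232
→ bracket: 0.01<=p<0.05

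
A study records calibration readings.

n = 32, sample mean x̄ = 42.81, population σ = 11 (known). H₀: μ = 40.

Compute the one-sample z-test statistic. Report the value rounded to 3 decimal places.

test statistic = 1.445

SE = σ/√n = 11/√32 = 1.9445
z = (x̄−μ₀)/SE = (42.81−40)/1.9445 = 1.4451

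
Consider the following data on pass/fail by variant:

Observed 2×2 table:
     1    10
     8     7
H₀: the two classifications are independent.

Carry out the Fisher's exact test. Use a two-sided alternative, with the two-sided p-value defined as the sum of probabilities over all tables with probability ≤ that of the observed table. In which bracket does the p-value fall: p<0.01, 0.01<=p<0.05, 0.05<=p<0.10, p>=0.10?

Margins: r₁=11, r₂=15, c₁=9, c₂=17, n=26
p_obs = C(11,1)·C(15,8)/C(26,9); sum pmf over tables with pmf ≤ p_obs
p-value (two-sided) = 0.03616
→ bracket: 0.01<=p<0.05

p-value bracket: 0.01<=p<0.05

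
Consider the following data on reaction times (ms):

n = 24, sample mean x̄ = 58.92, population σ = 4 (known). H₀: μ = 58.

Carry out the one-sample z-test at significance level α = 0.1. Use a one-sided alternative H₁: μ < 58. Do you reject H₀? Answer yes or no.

SE = σ/√n = 4/√24 = 0.8165
z = (x̄−μ₀)/SE = (58.92−58)/0.8165 = 1.1268
p-value (one-sided, H₁ less) = 0.87008
At α=0.1: p ≥ α → fail to reject H₀

reject H₀: no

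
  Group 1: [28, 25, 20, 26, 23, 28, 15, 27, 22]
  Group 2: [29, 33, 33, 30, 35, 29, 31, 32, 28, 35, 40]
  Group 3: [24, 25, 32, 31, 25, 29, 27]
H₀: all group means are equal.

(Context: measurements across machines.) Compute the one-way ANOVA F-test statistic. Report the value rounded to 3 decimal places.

test statistic = 13.157

Group means [23.78, 32.27, 27.57], grand mean 28.222
SSB = Σnᵢ(x̄ᵢ−x̄)² = 361.215; SSW = ΣΣ(x−x̄ᵢ)² = 329.452
MSB = 361.215/2 = 180.6075; MSW = 329.452/24 = 13.7272
F = MSB/MSW = 13.1570
df = (2, 24)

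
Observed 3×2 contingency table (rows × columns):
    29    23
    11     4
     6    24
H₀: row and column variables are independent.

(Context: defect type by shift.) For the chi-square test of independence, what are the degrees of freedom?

degrees of freedom = 2

df = (r−1)(c−1) = (3−1)·(2−1) = 2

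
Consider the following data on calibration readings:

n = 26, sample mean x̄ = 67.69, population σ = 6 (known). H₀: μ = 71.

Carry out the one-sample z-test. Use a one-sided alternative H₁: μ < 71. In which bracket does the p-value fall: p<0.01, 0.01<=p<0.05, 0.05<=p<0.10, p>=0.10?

p-value bracket: p<0.01

SE = σ/√n = 6/√26 = 1.1767
z = (x̄−μ₀)/SE = (67.69−71)/1.1767 = -2.8130
p-value (one-sided, H₁ less) = 0.00245
→ bracket: p<0.01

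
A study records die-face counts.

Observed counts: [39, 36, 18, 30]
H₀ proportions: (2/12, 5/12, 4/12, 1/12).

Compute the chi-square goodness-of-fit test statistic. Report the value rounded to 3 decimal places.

n = 123; E_i = n·p_i = [20.50, 51.25, 41.00, 10.25]
χ² = (39−20.50)²/20.50 + (36−51.25)²/51.25 + (18−41.00)²/41.00 + (30−10.25)²/10.25 = 72.1902
df = 3

test statistic = 72.190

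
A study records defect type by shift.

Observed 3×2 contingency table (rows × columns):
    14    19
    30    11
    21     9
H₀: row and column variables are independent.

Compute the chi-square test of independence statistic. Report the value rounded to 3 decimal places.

test statistic = 8.387

Row totals [33, 41, 30], col totals [65, 39], n=104
χ² = (14−20.62)²/20.62 + (19−12.38)²/12.38 + (30−25.62)²/25.62 + (11−15.38)²/15.38 + (21−18.75)²/18.75 + (9−11.25)²/11.25 = 8.3866
df = 2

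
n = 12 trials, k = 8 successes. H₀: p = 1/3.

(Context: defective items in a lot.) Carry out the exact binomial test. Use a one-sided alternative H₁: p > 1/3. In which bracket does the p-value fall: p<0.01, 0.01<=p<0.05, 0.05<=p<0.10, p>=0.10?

Exact binomial: n=12, k=8, p₀=1/3=0.3333
P(X≥8) from Σ C(n,i)·p₀^i·(1−p₀)^(n−i)
p-value (one-sided, H₁ greater) = 0.01876
→ bracket: 0.01<=p<0.05

p-value bracket: 0.01<=p<0.05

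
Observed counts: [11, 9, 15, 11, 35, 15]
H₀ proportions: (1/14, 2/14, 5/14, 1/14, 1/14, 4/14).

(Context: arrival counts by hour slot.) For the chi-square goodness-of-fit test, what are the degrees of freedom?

df = k − 1 = 6 − 1 = 5

degrees of freedom = 5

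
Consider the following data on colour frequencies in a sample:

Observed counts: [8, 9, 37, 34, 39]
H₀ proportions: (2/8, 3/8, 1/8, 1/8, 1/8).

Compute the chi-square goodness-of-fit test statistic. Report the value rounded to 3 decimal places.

n = 127; E_i = n·p_i = [31.75, 47.62, 15.88, 15.88, 15.88]
χ² = (8−31.75)²/31.75 + (9−47.62)²/47.62 + (37−15.88)²/15.88 + (34−15.88)²/15.88 + (39−15.88)²/15.88 = 131.5827
df = 4

test statistic = 131.583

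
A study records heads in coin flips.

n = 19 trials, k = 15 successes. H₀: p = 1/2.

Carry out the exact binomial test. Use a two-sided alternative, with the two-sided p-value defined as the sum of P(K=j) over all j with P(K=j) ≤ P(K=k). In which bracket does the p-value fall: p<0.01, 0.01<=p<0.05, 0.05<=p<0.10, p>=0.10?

p-value bracket: 0.01<=p<0.05

Exact binomial: n=19, k=15, p₀=1/2=0.5000
P(X=j) = C(n,j)·p₀^j·(1−p₀)^(n−j); p = Σ P(X=j) over j with P(X=j) ≤ P(X=15)
p-value (two-sided) = 0.01921
→ bracket: 0.01<=p<0.05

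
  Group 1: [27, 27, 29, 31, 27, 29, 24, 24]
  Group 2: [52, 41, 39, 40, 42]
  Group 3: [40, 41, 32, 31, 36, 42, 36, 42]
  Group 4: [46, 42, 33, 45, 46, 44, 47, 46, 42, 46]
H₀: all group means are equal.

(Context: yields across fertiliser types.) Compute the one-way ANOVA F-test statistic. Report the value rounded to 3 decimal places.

test statistic = 27.748

Group means [27.25, 42.80, 37.50, 43.70], grand mean 37.710
SSB = Σnᵢ(x̄ᵢ−x̄)² = 1363.987; SSW = ΣΣ(x−x̄ᵢ)² = 442.400
MSB = 1363.987/3 = 454.6624; MSW = 442.400/27 = 16.3852
F = MSB/MSW = 27.7484
df = (3, 27)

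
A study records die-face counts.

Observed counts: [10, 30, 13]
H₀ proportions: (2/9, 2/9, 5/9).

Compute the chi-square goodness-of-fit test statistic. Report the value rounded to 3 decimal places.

test statistic = 37.645

n = 53; E_i = n·p_i = [11.78, 11.78, 29.44]
χ² = (10−11.78)²/11.78 + (30−11.78)²/11.78 + (13−29.44)²/29.44 = 37.6453
df = 2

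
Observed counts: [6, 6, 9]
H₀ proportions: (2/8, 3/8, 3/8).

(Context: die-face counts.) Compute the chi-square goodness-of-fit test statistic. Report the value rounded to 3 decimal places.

n = 21; E_i = n·p_i = [5.25, 7.88, 7.88]
χ² = (6−5.25)²/5.25 + (6−7.88)²/7.88 + (9−7.88)²/7.88 = 0.7143
df = 2

test statistic = 0.714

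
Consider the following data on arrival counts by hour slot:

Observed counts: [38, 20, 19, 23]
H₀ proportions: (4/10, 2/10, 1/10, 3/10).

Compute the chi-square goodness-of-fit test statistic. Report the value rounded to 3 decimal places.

n = 100; E_i = n·p_i = [40.00, 20.00, 10.00, 30.00]
χ² = (38−40.00)²/40.00 + (20−20.00)²/20.00 + (19−10.00)²/10.00 + (23−30.00)²/30.00 = 9.8333
df = 3

test statistic = 9.833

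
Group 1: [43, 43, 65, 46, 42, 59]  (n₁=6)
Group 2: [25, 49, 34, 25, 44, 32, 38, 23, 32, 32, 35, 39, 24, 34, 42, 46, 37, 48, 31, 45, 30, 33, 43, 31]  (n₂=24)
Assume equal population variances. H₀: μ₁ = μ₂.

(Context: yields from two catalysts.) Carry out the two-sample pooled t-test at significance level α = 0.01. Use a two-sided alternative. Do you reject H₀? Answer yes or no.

x̄₁=49.667, s₁=9.832, n₁=6
x̄₂=35.500, s₂=7.684, n₂=24
s_p² = [5·9.832² + 23·7.684²]/28 = 65.7619
SE = √(s_p²·(1/6+1/24)) = 3.7014
t = (49.667−35.500)/3.7014 = 3.8274
df = 28
p-value (two-sided) = 0.00067
At α=0.01: p < α → reject H₀

reject H₀: yes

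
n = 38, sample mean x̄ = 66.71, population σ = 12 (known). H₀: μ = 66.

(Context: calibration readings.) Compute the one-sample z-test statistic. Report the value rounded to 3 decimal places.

SE = σ/√n = 12/√38 = 1.9467
z = (x̄−μ₀)/SE = (66.71−66)/1.9467 = 0.3647

test statistic = 0.365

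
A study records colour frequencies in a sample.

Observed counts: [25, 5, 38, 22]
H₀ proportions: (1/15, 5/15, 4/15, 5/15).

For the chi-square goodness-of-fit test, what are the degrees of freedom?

degrees of freedom = 3

df = k − 1 = 4 − 1 = 3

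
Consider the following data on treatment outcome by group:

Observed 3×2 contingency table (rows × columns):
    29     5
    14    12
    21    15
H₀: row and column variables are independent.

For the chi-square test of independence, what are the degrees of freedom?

degrees of freedom = 2

df = (r−1)(c−1) = (3−1)·(2−1) = 2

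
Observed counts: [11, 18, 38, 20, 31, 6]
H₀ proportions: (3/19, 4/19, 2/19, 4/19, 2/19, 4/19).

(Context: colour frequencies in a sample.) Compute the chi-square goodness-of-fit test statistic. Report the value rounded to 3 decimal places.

n = 124; E_i = n·p_i = [19.58, 26.11, 13.05, 26.11, 13.05, 26.11]
χ² = (11−19.58)²/19.58 + (18−26.11)²/26.11 + (38−13.05)²/13.05 + (20−26.11)²/26.11 + (31−13.05)²/13.05 + (6−26.11)²/26.11 = 95.5470
df = 5

test statistic = 95.547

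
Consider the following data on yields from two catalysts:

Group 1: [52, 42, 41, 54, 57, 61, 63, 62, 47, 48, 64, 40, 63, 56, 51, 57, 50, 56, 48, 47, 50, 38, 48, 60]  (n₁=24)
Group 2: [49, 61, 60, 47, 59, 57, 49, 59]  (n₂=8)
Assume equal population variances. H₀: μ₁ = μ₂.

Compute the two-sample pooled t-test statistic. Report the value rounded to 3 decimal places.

test statistic = -0.946

x̄₁=52.292, s₁=7.754, n₁=24
x̄₂=55.125, s₂=5.768, n₂=8
s_p² = [23·7.754² + 7·5.768²]/30 = 53.8611
SE = √(s_p²·(1/24+1/8)) = 2.9961
t = (52.292−55.125)/2.9961 = -0.9457
df = 30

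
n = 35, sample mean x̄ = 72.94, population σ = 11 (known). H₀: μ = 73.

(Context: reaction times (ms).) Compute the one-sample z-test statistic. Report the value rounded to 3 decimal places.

SE = σ/√n = 11/√35 = 1.8593
z = (x̄−μ₀)/SE = (72.94−73)/1.8593 = -0.0323

test statistic = -0.032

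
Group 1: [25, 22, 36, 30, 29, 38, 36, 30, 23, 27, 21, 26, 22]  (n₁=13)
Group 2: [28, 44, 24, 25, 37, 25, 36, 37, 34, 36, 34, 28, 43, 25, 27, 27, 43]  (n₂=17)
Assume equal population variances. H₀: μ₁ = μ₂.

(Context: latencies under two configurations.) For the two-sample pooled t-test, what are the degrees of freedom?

degrees of freedom = 28

df = n₁ + n₂ − 2 = 13 + 17 − 2 = 28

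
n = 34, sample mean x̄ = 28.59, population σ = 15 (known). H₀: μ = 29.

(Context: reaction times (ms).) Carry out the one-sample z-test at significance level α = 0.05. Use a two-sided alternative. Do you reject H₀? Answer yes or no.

reject H₀: no

SE = σ/√n = 15/√34 = 2.5725
z = (x̄−μ₀)/SE = (28.59−29)/2.5725 = -0.1594
p-value (two-sided) = 0.87337
At α=0.05: p ≥ α → fail to reject H₀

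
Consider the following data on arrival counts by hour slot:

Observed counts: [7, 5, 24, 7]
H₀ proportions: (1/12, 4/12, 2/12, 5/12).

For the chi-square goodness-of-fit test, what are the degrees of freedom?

df = k − 1 = 4 − 1 = 3

degrees of freedom = 3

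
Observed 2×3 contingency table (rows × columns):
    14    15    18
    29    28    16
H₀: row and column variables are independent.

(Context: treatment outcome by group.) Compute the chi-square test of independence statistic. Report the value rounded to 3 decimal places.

Row totals [47, 73], col totals [43, 43, 34], n=120
χ² = (14−16.84)²/16.84 + (15−16.84)²/16.84 + (18−13.32)²/13.32 + (29−26.16)²/26.16 + (28−26.16)²/26.16 + (16−20.68)²/20.68 = 3.8267
df = 2

test statistic = 3.827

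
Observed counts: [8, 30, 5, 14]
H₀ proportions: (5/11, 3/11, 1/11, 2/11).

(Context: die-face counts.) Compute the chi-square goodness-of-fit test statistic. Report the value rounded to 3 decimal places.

test statistic = 27.102

n = 57; E_i = n·p_i = [25.91, 15.55, 5.18, 10.36]
χ² = (8−25.91)²/25.91 + (30−15.55)²/15.55 + (5−5.18)²/5.18 + (14−10.36)²/10.36 = 27.1018
df = 3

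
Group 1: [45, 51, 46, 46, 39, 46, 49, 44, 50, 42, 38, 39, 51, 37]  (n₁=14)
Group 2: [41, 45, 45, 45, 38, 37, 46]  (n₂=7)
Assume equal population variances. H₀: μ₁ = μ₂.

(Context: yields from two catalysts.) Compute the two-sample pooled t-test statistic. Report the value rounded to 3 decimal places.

x̄₁=44.500, s₁=4.864, n₁=14
x̄₂=42.429, s₂=3.735, n₂=7
s_p² = [13·4.864² + 6·3.735²]/19 = 20.5902
SE = √(s_p²·(1/14+1/7)) = 2.1005
t = (44.500−42.429)/2.1005 = 0.9861
df = 19

test statistic = 0.986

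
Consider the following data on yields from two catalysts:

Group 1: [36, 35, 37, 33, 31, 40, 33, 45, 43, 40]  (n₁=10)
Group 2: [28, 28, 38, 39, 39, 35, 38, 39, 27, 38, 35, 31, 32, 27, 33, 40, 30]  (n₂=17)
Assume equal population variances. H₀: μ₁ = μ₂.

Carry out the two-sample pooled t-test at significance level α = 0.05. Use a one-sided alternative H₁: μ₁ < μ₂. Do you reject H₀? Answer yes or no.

x̄₁=37.300, s₁=4.596, n₁=10
x̄₂=33.941, s₂=4.750, n₂=17
s_p² = [9·4.596² + 16·4.750²]/25 = 22.0416
SE = √(s_p²·(1/10+1/17)) = 1.8710
t = (37.300−33.941)/1.8710 = 1.7952
df = 25
p-value (one-sided, H₁ less) = 0.95764
At α=0.05: p ≥ α → fail to reject H₀

reject H₀: no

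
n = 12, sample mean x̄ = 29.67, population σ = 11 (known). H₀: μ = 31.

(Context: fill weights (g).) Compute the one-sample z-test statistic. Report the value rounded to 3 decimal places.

SE = σ/√n = 11/√12 = 3.1754
z = (x̄−μ₀)/SE = (29.67−31)/3.1754 = -0.4188

test statistic = -0.419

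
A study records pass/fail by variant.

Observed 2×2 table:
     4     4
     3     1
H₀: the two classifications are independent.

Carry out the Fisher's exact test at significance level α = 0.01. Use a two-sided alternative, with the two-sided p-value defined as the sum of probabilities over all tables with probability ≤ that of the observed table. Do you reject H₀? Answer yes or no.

reject H₀: no

Margins: r₁=8, r₂=4, c₁=7, c₂=5, n=12
p_obs = C(8,4)·C(4,3)/C(12,7); sum pmf over tables with pmf ≤ p_obs
p-value (two-sided) = 0.57576
At α=0.01: p ≥ α → fail to reject H₀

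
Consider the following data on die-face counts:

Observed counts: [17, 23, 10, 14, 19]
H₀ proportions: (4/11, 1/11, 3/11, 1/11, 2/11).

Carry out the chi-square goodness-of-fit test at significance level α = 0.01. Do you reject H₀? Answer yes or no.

reject H₀: yes

n = 83; E_i = n·p_i = [30.18, 7.55, 22.64, 7.55, 15.09]
χ² = (17−30.18)²/30.18 + (23−7.55)²/7.55 + (10−22.64)²/22.64 + (14−7.55)²/7.55 + (19−15.09)²/15.09 = 50.9990
df = 4
p-value (upper-tail) = 0.00000
At α=0.01: p < α → reject H₀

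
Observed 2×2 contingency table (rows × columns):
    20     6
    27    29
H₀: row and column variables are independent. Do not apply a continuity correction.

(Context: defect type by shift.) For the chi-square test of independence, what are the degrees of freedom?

df = (r−1)(c−1) = (2−1)·(2−1) = 1

degrees of freedom = 1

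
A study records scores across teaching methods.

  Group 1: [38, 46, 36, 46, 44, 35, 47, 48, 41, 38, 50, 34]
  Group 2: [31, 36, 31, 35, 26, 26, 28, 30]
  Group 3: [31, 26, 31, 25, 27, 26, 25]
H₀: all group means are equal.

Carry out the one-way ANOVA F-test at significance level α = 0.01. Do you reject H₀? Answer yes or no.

Group means [41.92, 30.38, 27.29], grand mean 34.704
SSB = Σnᵢ(x̄ᵢ−x̄)² = 1159.409; SSW = ΣΣ(x−x̄ᵢ)² = 482.220
MSB = 1159.409/2 = 579.7047; MSW = 482.220/24 = 20.0925
F = MSB/MSW = 28.8518
df = (2, 24)
p-value (upper-tail) = 0.00000
At α=0.01: p < α → reject H₀

reject H₀: yes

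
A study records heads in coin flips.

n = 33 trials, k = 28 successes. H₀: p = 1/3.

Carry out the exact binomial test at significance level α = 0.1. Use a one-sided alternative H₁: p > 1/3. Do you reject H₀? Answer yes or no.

Exact binomial: n=33, k=28, p₀=1/3=0.3333
P(X≥28) from Σ C(n,i)·p₀^i·(1−p₀)^(n−i)
p-value (one-sided, H₁ greater) = 0.00000
At α=0.1: p < α → reject H₀

reject H₀: yes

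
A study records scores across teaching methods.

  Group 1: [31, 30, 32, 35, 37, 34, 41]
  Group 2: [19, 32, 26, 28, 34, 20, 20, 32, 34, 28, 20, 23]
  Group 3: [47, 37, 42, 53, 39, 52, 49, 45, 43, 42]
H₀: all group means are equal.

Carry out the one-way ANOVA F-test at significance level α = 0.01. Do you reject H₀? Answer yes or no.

Group means [34.29, 26.33, 44.90], grand mean 34.655
SSB = Σnᵢ(x̄ᵢ−x̄)² = 1881.556; SSW = ΣΣ(x−x̄ᵢ)² = 714.995
MSB = 1881.556/2 = 940.7782; MSW = 714.995/26 = 27.4998
F = MSB/MSW = 34.2103
df = (2, 26)
p-value (upper-tail) = 0.00000
At α=0.01: p < α → reject H₀

reject H₀: yes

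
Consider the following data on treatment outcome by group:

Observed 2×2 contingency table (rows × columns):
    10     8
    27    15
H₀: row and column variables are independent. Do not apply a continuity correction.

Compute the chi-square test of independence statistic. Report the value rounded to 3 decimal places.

test statistic = 0.406

Row totals [18, 42], col totals [37, 23], n=60
χ² = (10−11.10)²/11.10 + (8−6.90)²/6.90 + (27−25.90)²/25.90 + (15−16.10)²/16.10 = 0.4062
df = 1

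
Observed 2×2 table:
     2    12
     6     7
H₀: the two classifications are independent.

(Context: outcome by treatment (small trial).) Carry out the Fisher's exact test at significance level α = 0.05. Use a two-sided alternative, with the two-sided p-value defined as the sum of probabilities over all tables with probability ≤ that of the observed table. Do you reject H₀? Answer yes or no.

reject H₀: no

Margins: r₁=14, r₂=13, c₁=8, c₂=19, n=27
p_obs = C(14,2)·C(13,6)/C(27,8); sum pmf over tables with pmf ≤ p_obs
p-value (two-sided) = 0.10319
At α=0.05: p ≥ α → fail to reject H₀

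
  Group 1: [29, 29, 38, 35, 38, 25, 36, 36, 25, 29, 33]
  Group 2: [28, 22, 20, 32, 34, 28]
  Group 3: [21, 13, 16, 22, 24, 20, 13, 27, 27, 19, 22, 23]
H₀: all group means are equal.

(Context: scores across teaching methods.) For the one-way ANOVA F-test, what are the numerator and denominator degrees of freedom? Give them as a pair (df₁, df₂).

k = 3 groups, N = 29 total
df = (k−1, N−k) = (3−1, 29−3) = (2, 26)

degrees of freedom = [2, 26]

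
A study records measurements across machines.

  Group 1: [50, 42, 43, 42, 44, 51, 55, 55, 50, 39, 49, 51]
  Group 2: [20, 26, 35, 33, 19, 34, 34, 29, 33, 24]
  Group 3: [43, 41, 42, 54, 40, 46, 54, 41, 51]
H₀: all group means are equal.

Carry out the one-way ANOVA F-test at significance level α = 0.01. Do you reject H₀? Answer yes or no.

reject H₀: yes

Group means [47.58, 28.70, 45.78], grand mean 40.968
SSB = Σnᵢ(x̄ᵢ−x̄)² = 2238.396; SSW = ΣΣ(x−x̄ᵢ)² = 912.572
MSB = 2238.396/2 = 1119.1978; MSW = 912.572/28 = 32.5919
F = MSB/MSW = 34.3398
df = (2, 28)
p-value (upper-tail) = 0.00000
At α=0.01: p < α → reject H₀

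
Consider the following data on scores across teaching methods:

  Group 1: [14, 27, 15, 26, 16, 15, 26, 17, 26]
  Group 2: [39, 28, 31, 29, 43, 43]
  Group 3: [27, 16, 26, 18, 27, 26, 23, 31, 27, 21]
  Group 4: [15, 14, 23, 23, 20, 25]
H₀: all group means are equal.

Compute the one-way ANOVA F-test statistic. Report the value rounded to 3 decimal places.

Group means [20.22, 35.50, 24.20, 20.00], grand mean 24.419
SSB = Σnᵢ(x̄ᵢ−x̄)² = 1012.893; SSW = ΣΣ(x−x̄ᵢ)² = 808.656
MSB = 1012.893/3 = 337.6309; MSW = 808.656/27 = 29.9502
F = MSB/MSW = 11.2731
df = (3, 27)

test statistic = 11.273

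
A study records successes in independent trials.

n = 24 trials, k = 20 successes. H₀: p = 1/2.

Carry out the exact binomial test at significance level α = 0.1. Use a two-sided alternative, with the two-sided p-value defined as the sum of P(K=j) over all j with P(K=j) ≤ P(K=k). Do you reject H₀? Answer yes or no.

reject H₀: yes

Exact binomial: n=24, k=20, p₀=1/2=0.5000
P(X=j) = C(n,j)·p₀^j·(1−p₀)^(n−j); p = Σ P(X=j) over j with P(X=j) ≤ P(X=20)
p-value (two-sided) = 0.00154
At α=0.1: p < α → reject H₀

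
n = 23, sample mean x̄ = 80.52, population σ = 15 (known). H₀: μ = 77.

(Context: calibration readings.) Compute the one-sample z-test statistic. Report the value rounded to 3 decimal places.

SE = σ/√n = 15/√23 = 3.1277
z = (x̄−μ₀)/SE = (80.52−77)/3.1277 = 1.1254

test statistic = 1.125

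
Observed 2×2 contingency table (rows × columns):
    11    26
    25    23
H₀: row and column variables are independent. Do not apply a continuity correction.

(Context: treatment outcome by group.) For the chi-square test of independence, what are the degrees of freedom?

degrees of freedom = 1

df = (r−1)(c−1) = (2−1)·(2−1) = 1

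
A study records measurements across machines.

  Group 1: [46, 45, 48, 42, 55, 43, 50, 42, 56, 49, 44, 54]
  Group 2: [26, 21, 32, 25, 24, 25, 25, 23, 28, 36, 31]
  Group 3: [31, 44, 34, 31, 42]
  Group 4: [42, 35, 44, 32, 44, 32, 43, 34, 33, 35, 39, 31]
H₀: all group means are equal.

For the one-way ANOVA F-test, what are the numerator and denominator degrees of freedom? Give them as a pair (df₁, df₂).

k = 4 groups, N = 40 total
df = (k−1, N−k) = (4−1, 40−4) = (3, 36)

degrees of freedom = [3, 36]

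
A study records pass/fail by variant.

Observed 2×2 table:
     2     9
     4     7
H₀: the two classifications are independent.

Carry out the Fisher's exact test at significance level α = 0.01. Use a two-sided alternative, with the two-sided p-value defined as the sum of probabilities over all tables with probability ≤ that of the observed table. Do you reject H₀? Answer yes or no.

reject H₀: no

Margins: r₁=11, r₂=11, c₁=6, c₂=16, n=22
p_obs = C(11,2)·C(11,4)/C(22,6); sum pmf over tables with pmf ≤ p_obs
p-value (two-sided) = 0.63512
At α=0.01: p ≥ α → fail to reject H₀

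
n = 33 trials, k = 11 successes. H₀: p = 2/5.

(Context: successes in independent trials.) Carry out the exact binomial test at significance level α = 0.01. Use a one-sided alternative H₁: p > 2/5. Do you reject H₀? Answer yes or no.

reject H₀: no

Exact binomial: n=33, k=11, p₀=2/5=0.4000
P(X≥11) from Σ C(n,i)·p₀^i·(1−p₀)^(n−i)
p-value (one-sided, H₁ greater) = 0.83103
At α=0.01: p ≥ α → fail to reject H₀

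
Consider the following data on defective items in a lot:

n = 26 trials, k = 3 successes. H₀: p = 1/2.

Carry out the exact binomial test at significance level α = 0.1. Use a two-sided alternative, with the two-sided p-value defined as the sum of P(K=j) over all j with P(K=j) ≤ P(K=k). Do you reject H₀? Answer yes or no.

reject H₀: yes

Exact binomial: n=26, k=3, p₀=1/2=0.5000
P(X=j) = C(n,j)·p₀^j·(1−p₀)^(n−j); p = Σ P(X=j) over j with P(X=j) ≤ P(X=3)
p-value (two-sided) = 0.00009
At α=0.1: p < α → reject H₀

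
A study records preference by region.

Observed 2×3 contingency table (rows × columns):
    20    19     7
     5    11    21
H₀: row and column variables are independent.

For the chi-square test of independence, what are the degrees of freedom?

df = (r−1)(c−1) = (2−1)·(3−1) = 2

degrees of freedom = 2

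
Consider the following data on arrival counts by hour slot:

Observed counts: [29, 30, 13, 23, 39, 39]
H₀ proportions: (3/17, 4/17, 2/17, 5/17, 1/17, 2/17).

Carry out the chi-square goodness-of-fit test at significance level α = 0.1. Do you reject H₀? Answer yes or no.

reject H₀: yes

n = 173; E_i = n·p_i = [30.53, 40.71, 20.35, 50.88, 10.18, 20.35]
χ² = (29−30.53)²/30.53 + (30−40.71)²/40.71 + (13−20.35)²/20.35 + (23−50.88)²/50.88 + (39−10.18)²/10.18 + (39−20.35)²/20.35 = 119.5507
df = 5
p-value (upper-tail) = 0.00000
At α=0.1: p < α → reject H₀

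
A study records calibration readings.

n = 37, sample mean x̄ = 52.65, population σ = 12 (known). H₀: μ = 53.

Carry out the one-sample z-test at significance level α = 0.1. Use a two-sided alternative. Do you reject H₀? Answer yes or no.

reject H₀: no

SE = σ/√n = 12/√37 = 1.9728
z = (x̄−μ₀)/SE = (52.65−53)/1.9728 = -0.1774
p-value (two-sided) = 0.85918
At α=0.1: p ≥ α → fail to reject H₀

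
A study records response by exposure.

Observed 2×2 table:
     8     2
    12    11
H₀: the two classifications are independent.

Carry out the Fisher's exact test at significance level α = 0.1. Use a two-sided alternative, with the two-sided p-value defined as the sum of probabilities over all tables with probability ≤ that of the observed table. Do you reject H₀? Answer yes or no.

reject H₀: no

Margins: r₁=10, r₂=23, c₁=20, c₂=13, n=33
p_obs = C(10,8)·C(23,12)/C(33,20); sum pmf over tables with pmf ≤ p_obs
p-value (two-sided) = 0.24549
At α=0.1: p ≥ α → fail to reject H₀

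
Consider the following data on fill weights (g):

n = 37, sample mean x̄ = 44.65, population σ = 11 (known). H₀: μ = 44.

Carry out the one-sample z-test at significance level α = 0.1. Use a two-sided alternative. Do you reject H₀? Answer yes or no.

reject H₀: no

SE = σ/√n = 11/√37 = 1.8084
z = (x̄−μ₀)/SE = (44.65−44)/1.8084 = 0.3594
p-value (two-sided) = 0.71927
At α=0.1: p ≥ α → fail to reject H₀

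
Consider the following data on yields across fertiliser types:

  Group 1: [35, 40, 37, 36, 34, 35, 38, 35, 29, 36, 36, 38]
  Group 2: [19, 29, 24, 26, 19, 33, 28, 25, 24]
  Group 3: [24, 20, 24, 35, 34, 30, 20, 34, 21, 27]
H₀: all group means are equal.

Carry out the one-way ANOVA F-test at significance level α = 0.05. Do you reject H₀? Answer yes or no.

Group means [35.75, 25.22, 26.90], grand mean 29.839
SSB = Σnᵢ(x̄ᵢ−x̄)² = 697.488; SSW = ΣΣ(x−x̄ᵢ)² = 566.706
MSB = 697.488/2 = 348.7440; MSW = 566.706/28 = 20.2395
F = MSB/MSW = 17.2309
df = (2, 28)
p-value (upper-tail) = 0.00001
At α=0.05: p < α → reject H₀

reject H₀: yes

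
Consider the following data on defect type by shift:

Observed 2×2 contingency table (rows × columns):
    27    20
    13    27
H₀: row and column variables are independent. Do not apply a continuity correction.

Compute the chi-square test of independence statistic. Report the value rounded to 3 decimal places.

Row totals [47, 40], col totals [40, 47], n=87
χ² = (27−21.61)²/21.61 + (20−25.39)²/25.39 + (13−18.39)²/18.39 + (27−21.61)²/21.61 = 5.4144
df = 1

test statistic = 5.414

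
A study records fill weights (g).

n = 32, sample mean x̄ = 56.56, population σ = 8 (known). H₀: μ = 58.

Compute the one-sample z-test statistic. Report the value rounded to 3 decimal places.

SE = σ/√n = 8/√32 = 1.4142
z = (x̄−μ₀)/SE = (56.56−58)/1.4142 = -1.0182

test statistic = -1.018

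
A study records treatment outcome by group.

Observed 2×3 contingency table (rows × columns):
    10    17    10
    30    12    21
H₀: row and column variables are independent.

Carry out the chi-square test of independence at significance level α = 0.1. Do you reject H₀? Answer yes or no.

reject H₀: yes

Row totals [37, 63], col totals [40, 29, 31], n=100
χ² = (10−14.80)²/14.80 + (17−10.73)²/10.73 + (10−11.47)²/11.47 + (30−25.20)²/25.20 + (12−18.27)²/18.27 + (21−19.53)²/19.53 = 8.5857
df = 2
p-value (upper-tail) = 0.01367
At α=0.1: p < α → reject H₀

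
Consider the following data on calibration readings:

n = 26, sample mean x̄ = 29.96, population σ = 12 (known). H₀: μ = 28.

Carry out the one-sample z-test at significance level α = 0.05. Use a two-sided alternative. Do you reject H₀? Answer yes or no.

reject H₀: no

SE = σ/√n = 12/√26 = 2.3534
z = (x̄−μ₀)/SE = (29.96−28)/2.3534 = 0.8328
p-value (two-sided) = 0.40494
At α=0.05: p ≥ α → fail to reject H₀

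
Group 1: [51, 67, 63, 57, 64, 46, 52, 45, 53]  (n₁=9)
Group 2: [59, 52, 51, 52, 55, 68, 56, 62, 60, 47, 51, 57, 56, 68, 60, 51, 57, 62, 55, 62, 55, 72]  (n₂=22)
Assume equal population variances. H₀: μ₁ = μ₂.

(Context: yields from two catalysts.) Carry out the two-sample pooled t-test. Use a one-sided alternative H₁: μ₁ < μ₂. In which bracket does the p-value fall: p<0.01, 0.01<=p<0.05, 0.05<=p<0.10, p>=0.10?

p-value bracket: p>=0.10

x̄₁=55.333, s₁=7.921, n₁=9
x̄₂=57.636, s₂=6.276, n₂=22
s_p² = [8·7.921² + 21·6.276²]/29 = 45.8307
SE = √(s_p²·(1/9+1/22)) = 2.6787
t = (55.333−57.636)/2.6787 = -0.8598
df = 29
p-value (one-sided, H₁ less) = 0.19849
→ bracket: p>=0.10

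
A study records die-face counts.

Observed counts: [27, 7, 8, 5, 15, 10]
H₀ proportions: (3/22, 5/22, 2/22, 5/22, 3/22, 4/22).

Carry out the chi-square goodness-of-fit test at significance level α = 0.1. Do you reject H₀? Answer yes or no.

reject H₀: yes

n = 72; E_i = n·p_i = [9.82, 16.36, 6.55, 16.36, 9.82, 13.09]
χ² = (27−9.82)²/9.82 + (7−16.36)²/16.36 + (8−6.55)²/6.55 + (5−16.36)²/16.36 + (15−9.82)²/9.82 + (10−13.09)²/13.09 = 47.1056
df = 5
p-value (upper-tail) = 0.00000
At α=0.1: p < α → reject H₀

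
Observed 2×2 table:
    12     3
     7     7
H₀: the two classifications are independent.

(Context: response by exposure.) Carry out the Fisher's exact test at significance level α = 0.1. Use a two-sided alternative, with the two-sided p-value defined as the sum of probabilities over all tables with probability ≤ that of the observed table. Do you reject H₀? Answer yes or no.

reject H₀: no

Margins: r₁=15, r₂=14, c₁=19, c₂=10, n=29
p_obs = C(15,12)·C(14,7)/C(29,19); sum pmf over tables with pmf ≤ p_obs
p-value (two-sided) = 0.12814
At α=0.1: p ≥ α → fail to reject H₀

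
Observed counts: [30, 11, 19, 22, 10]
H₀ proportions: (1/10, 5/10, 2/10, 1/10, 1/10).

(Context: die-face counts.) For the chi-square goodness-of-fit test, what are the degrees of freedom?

df = k − 1 = 5 − 1 = 4

degrees of freedom = 4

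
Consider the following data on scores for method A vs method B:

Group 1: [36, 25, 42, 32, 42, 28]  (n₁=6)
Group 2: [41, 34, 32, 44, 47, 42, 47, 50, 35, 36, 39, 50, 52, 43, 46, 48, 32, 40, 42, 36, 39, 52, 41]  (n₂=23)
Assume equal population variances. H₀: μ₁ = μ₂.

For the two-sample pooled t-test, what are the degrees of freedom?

degrees of freedom = 27

df = n₁ + n₂ − 2 = 6 + 23 − 2 = 27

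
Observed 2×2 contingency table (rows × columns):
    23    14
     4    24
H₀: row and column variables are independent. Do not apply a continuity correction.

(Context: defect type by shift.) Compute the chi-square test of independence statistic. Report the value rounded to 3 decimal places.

Row totals [37, 28], col totals [27, 38], n=65
χ² = (23−15.37)²/15.37 + (14−21.63)²/21.63 + (4−11.63)²/11.63 + (24−16.37)²/16.37 = 15.0442
df = 1

test statistic = 15.044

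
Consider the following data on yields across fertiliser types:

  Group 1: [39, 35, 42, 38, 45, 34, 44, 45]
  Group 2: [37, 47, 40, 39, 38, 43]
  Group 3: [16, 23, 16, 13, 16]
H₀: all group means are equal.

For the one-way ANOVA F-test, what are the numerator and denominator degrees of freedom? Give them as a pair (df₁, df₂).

degrees of freedom = [2, 16]

k = 3 groups, N = 19 total
df = (k−1, N−k) = (3−1, 19−3) = (2, 16)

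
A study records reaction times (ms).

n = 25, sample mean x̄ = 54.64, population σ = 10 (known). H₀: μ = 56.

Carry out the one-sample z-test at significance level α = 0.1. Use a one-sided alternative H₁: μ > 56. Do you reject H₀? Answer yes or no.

SE = σ/√n = 10/√25 = 2.0000
z = (x̄−μ₀)/SE = (54.64−56)/2.0000 = -0.6800
p-value (one-sided, H₁ greater) = 0.75175
At α=0.1: p ≥ α → fail to reject H₀

reject H₀: no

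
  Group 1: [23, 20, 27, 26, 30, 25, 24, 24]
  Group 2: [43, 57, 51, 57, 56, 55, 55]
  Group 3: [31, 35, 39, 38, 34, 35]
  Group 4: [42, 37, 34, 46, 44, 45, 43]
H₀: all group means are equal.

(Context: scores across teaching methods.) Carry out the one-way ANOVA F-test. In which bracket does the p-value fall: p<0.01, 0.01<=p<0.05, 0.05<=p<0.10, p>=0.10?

Group means [24.88, 53.43, 35.33, 41.57], grand mean 38.429
SSB = Σnᵢ(x̄ᵢ−x̄)² = 3171.220; SSW = ΣΣ(x−x̄ᵢ)² = 371.637
MSB = 3171.220/3 = 1057.0734; MSW = 371.637/24 = 15.4849
F = MSB/MSW = 68.2649
df = (3, 24)
p-value (upper-tail) = 0.00000
→ bracket: p<0.01

p-value bracket: p<0.01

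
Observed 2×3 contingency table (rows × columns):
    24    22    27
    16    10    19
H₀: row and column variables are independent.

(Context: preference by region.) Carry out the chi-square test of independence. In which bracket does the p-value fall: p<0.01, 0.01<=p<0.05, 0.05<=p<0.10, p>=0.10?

Row totals [73, 45], col totals [40, 32, 46], n=118
χ² = (24−24.75)²/24.75 + (22−19.80)²/19.80 + (27−28.46)²/28.46 + (16−15.25)²/15.25 + (10−12.20)²/12.20 + (19−17.54)²/17.54 = 0.8978
df = 2
p-value (upper-tail) = 0.63833
→ bracket: p>=0.10

p-value bracket: p>=0.10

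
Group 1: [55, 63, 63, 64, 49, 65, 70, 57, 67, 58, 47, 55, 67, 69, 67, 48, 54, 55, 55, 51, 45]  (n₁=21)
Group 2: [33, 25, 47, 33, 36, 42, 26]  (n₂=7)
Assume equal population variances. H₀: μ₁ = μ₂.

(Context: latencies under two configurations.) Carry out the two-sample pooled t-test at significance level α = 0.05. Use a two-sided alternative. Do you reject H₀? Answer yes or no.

x̄₁=58.286, s₁=7.792, n₁=21
x̄₂=34.571, s₂=7.976, n₂=7
s_p² = [20·7.792² + 6·7.976²]/26 = 61.3846
SE = √(s_p²·(1/21+1/7)) = 3.4194
t = (58.286−34.571)/3.4194 = 6.9352
df = 26
p-value (two-sided) = 0.00000
At α=0.05: p < α → reject H₀

reject H₀: yes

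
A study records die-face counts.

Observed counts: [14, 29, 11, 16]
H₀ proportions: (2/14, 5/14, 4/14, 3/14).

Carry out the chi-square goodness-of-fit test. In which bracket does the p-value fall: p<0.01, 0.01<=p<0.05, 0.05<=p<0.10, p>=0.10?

p-value bracket: 0.05<=p<0.10

n = 70; E_i = n·p_i = [10.00, 25.00, 20.00, 15.00]
χ² = (14−10.00)²/10.00 + (29−25.00)²/25.00 + (11−20.00)²/20.00 + (16−15.00)²/15.00 = 6.3567
df = 3
p-value (upper-tail) = 0.09549
→ bracket: 0.05<=p<0.10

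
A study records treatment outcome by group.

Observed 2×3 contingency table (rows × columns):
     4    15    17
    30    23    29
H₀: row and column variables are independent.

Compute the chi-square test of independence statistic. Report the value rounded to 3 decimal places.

test statistic = 7.977

Row totals [36, 82], col totals [34, 38, 46], n=118
χ² = (4−10.37)²/10.37 + (15−11.59)²/11.59 + (17−14.03)²/14.03 + (30−23.63)²/23.63 + (23−26.41)²/26.41 + (29−31.97)²/31.97 = 7.9770
df = 2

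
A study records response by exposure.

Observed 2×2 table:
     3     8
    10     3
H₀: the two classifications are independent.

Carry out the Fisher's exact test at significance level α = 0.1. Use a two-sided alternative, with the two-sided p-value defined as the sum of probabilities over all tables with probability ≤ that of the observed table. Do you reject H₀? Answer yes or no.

reject H₀: yes

Margins: r₁=11, r₂=13, c₁=13, c₂=11, n=24
p_obs = C(11,3)·C(13,10)/C(24,13); sum pmf over tables with pmf ≤ p_obs
p-value (two-sided) = 0.03773
At α=0.1: p < α → reject H₀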